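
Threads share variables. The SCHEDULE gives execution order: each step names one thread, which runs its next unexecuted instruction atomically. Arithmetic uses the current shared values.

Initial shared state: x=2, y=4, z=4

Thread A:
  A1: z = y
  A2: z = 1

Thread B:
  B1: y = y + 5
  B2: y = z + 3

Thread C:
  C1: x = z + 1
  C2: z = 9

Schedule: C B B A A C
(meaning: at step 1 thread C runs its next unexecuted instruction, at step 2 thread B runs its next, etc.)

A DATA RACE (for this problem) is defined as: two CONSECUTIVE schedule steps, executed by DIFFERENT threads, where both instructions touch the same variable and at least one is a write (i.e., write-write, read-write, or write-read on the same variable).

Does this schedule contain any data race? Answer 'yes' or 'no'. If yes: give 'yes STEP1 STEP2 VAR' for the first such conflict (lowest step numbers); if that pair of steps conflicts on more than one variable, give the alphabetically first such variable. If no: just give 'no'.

Steps 1,2: C(r=z,w=x) vs B(r=y,w=y). No conflict.
Steps 2,3: same thread (B). No race.
Steps 3,4: B(y = z + 3) vs A(z = y). RACE on y (W-R), z (R-W). Multiple vars; alphabetically first is y.
Steps 4,5: same thread (A). No race.
Steps 5,6: A(z = 1) vs C(z = 9). RACE on z (W-W).
First conflict at steps 3,4.

Answer: yes 3 4 y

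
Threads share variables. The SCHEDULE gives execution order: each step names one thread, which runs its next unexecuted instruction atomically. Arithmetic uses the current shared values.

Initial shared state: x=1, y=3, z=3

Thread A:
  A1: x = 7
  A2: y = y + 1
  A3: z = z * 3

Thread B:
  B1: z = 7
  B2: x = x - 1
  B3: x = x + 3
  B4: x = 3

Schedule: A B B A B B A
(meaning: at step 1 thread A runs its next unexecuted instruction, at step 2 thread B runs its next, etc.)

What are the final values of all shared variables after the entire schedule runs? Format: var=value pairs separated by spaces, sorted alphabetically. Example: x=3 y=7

Answer: x=3 y=4 z=21

Derivation:
Step 1: thread A executes A1 (x = 7). Shared: x=7 y=3 z=3. PCs: A@1 B@0
Step 2: thread B executes B1 (z = 7). Shared: x=7 y=3 z=7. PCs: A@1 B@1
Step 3: thread B executes B2 (x = x - 1). Shared: x=6 y=3 z=7. PCs: A@1 B@2
Step 4: thread A executes A2 (y = y + 1). Shared: x=6 y=4 z=7. PCs: A@2 B@2
Step 5: thread B executes B3 (x = x + 3). Shared: x=9 y=4 z=7. PCs: A@2 B@3
Step 6: thread B executes B4 (x = 3). Shared: x=3 y=4 z=7. PCs: A@2 B@4
Step 7: thread A executes A3 (z = z * 3). Shared: x=3 y=4 z=21. PCs: A@3 B@4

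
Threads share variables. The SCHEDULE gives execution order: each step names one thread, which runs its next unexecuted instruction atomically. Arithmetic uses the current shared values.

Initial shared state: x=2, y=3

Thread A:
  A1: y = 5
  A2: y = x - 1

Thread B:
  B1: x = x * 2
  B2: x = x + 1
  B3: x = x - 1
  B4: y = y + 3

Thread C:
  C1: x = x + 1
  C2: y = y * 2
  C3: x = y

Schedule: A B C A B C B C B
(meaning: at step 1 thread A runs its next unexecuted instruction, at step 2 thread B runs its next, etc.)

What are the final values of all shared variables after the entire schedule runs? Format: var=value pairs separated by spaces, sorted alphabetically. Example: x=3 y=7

Answer: x=8 y=11

Derivation:
Step 1: thread A executes A1 (y = 5). Shared: x=2 y=5. PCs: A@1 B@0 C@0
Step 2: thread B executes B1 (x = x * 2). Shared: x=4 y=5. PCs: A@1 B@1 C@0
Step 3: thread C executes C1 (x = x + 1). Shared: x=5 y=5. PCs: A@1 B@1 C@1
Step 4: thread A executes A2 (y = x - 1). Shared: x=5 y=4. PCs: A@2 B@1 C@1
Step 5: thread B executes B2 (x = x + 1). Shared: x=6 y=4. PCs: A@2 B@2 C@1
Step 6: thread C executes C2 (y = y * 2). Shared: x=6 y=8. PCs: A@2 B@2 C@2
Step 7: thread B executes B3 (x = x - 1). Shared: x=5 y=8. PCs: A@2 B@3 C@2
Step 8: thread C executes C3 (x = y). Shared: x=8 y=8. PCs: A@2 B@3 C@3
Step 9: thread B executes B4 (y = y + 3). Shared: x=8 y=11. PCs: A@2 B@4 C@3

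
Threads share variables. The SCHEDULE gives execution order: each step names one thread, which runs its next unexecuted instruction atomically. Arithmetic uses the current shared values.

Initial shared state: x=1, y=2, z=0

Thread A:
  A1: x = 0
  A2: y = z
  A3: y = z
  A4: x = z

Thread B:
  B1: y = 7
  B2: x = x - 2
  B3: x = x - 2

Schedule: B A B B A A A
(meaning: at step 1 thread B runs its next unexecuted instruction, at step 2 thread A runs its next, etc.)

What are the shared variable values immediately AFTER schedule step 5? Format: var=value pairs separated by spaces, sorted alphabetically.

Step 1: thread B executes B1 (y = 7). Shared: x=1 y=7 z=0. PCs: A@0 B@1
Step 2: thread A executes A1 (x = 0). Shared: x=0 y=7 z=0. PCs: A@1 B@1
Step 3: thread B executes B2 (x = x - 2). Shared: x=-2 y=7 z=0. PCs: A@1 B@2
Step 4: thread B executes B3 (x = x - 2). Shared: x=-4 y=7 z=0. PCs: A@1 B@3
Step 5: thread A executes A2 (y = z). Shared: x=-4 y=0 z=0. PCs: A@2 B@3

Answer: x=-4 y=0 z=0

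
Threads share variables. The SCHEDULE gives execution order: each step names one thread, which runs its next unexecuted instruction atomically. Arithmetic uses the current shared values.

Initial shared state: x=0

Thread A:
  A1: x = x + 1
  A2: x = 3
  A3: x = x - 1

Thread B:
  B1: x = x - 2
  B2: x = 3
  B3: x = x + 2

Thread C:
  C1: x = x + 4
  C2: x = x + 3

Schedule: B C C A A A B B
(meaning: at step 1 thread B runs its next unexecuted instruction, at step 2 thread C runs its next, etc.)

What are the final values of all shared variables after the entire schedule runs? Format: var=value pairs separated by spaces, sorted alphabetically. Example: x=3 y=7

Answer: x=5

Derivation:
Step 1: thread B executes B1 (x = x - 2). Shared: x=-2. PCs: A@0 B@1 C@0
Step 2: thread C executes C1 (x = x + 4). Shared: x=2. PCs: A@0 B@1 C@1
Step 3: thread C executes C2 (x = x + 3). Shared: x=5. PCs: A@0 B@1 C@2
Step 4: thread A executes A1 (x = x + 1). Shared: x=6. PCs: A@1 B@1 C@2
Step 5: thread A executes A2 (x = 3). Shared: x=3. PCs: A@2 B@1 C@2
Step 6: thread A executes A3 (x = x - 1). Shared: x=2. PCs: A@3 B@1 C@2
Step 7: thread B executes B2 (x = 3). Shared: x=3. PCs: A@3 B@2 C@2
Step 8: thread B executes B3 (x = x + 2). Shared: x=5. PCs: A@3 B@3 C@2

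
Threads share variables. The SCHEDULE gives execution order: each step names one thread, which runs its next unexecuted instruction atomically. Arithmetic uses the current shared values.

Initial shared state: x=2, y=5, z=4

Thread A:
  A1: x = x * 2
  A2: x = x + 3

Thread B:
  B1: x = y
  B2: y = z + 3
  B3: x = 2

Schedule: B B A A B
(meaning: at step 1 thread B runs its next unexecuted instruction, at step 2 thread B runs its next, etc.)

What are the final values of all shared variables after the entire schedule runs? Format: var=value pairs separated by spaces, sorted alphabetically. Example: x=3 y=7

Step 1: thread B executes B1 (x = y). Shared: x=5 y=5 z=4. PCs: A@0 B@1
Step 2: thread B executes B2 (y = z + 3). Shared: x=5 y=7 z=4. PCs: A@0 B@2
Step 3: thread A executes A1 (x = x * 2). Shared: x=10 y=7 z=4. PCs: A@1 B@2
Step 4: thread A executes A2 (x = x + 3). Shared: x=13 y=7 z=4. PCs: A@2 B@2
Step 5: thread B executes B3 (x = 2). Shared: x=2 y=7 z=4. PCs: A@2 B@3

Answer: x=2 y=7 z=4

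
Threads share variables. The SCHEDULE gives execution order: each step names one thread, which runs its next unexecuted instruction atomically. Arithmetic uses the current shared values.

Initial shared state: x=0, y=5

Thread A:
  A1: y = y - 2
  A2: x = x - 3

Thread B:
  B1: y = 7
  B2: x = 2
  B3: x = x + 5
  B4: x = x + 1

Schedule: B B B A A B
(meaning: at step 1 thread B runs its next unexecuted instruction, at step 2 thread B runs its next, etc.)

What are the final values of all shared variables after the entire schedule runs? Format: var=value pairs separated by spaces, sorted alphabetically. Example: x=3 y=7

Answer: x=5 y=5

Derivation:
Step 1: thread B executes B1 (y = 7). Shared: x=0 y=7. PCs: A@0 B@1
Step 2: thread B executes B2 (x = 2). Shared: x=2 y=7. PCs: A@0 B@2
Step 3: thread B executes B3 (x = x + 5). Shared: x=7 y=7. PCs: A@0 B@3
Step 4: thread A executes A1 (y = y - 2). Shared: x=7 y=5. PCs: A@1 B@3
Step 5: thread A executes A2 (x = x - 3). Shared: x=4 y=5. PCs: A@2 B@3
Step 6: thread B executes B4 (x = x + 1). Shared: x=5 y=5. PCs: A@2 B@4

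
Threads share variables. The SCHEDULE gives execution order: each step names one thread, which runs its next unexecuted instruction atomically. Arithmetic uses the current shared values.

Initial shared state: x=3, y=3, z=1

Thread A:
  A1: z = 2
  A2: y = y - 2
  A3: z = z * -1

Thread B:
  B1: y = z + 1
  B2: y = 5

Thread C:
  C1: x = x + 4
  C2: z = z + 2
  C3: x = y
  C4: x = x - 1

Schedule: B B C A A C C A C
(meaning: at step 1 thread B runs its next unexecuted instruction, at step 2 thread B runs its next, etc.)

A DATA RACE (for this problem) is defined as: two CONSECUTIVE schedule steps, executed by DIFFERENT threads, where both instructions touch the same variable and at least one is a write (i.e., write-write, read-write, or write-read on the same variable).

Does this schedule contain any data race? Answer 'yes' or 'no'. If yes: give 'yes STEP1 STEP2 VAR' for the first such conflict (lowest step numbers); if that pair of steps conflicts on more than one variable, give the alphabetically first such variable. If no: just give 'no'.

Answer: no

Derivation:
Steps 1,2: same thread (B). No race.
Steps 2,3: B(r=-,w=y) vs C(r=x,w=x). No conflict.
Steps 3,4: C(r=x,w=x) vs A(r=-,w=z). No conflict.
Steps 4,5: same thread (A). No race.
Steps 5,6: A(r=y,w=y) vs C(r=z,w=z). No conflict.
Steps 6,7: same thread (C). No race.
Steps 7,8: C(r=y,w=x) vs A(r=z,w=z). No conflict.
Steps 8,9: A(r=z,w=z) vs C(r=x,w=x). No conflict.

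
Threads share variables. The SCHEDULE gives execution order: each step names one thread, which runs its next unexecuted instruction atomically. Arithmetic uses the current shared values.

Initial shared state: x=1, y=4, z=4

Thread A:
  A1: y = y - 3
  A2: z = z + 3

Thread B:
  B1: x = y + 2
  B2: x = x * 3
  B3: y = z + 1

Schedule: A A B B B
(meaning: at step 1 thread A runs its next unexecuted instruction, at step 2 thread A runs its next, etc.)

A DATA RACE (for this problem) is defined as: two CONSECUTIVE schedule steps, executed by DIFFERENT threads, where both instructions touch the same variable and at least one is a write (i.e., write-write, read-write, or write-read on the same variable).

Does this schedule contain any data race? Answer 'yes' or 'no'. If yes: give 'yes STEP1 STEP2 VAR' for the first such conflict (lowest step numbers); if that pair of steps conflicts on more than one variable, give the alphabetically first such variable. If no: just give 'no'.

Answer: no

Derivation:
Steps 1,2: same thread (A). No race.
Steps 2,3: A(r=z,w=z) vs B(r=y,w=x). No conflict.
Steps 3,4: same thread (B). No race.
Steps 4,5: same thread (B). No race.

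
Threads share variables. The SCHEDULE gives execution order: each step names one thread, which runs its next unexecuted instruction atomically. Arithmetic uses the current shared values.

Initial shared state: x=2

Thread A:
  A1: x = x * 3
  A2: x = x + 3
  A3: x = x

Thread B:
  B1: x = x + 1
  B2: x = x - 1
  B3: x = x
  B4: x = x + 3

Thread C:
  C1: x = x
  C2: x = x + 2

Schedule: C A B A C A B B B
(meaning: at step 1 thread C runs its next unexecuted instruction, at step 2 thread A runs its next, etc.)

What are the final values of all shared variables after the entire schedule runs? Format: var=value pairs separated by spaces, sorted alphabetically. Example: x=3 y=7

Answer: x=14

Derivation:
Step 1: thread C executes C1 (x = x). Shared: x=2. PCs: A@0 B@0 C@1
Step 2: thread A executes A1 (x = x * 3). Shared: x=6. PCs: A@1 B@0 C@1
Step 3: thread B executes B1 (x = x + 1). Shared: x=7. PCs: A@1 B@1 C@1
Step 4: thread A executes A2 (x = x + 3). Shared: x=10. PCs: A@2 B@1 C@1
Step 5: thread C executes C2 (x = x + 2). Shared: x=12. PCs: A@2 B@1 C@2
Step 6: thread A executes A3 (x = x). Shared: x=12. PCs: A@3 B@1 C@2
Step 7: thread B executes B2 (x = x - 1). Shared: x=11. PCs: A@3 B@2 C@2
Step 8: thread B executes B3 (x = x). Shared: x=11. PCs: A@3 B@3 C@2
Step 9: thread B executes B4 (x = x + 3). Shared: x=14. PCs: A@3 B@4 C@2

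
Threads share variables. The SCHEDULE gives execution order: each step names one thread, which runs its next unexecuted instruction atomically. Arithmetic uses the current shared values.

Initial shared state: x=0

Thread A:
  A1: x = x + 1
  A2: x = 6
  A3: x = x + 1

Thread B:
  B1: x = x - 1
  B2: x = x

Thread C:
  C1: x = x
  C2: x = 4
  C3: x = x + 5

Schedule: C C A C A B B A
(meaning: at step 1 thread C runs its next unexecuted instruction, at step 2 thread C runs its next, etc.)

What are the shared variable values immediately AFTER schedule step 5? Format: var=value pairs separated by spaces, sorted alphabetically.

Step 1: thread C executes C1 (x = x). Shared: x=0. PCs: A@0 B@0 C@1
Step 2: thread C executes C2 (x = 4). Shared: x=4. PCs: A@0 B@0 C@2
Step 3: thread A executes A1 (x = x + 1). Shared: x=5. PCs: A@1 B@0 C@2
Step 4: thread C executes C3 (x = x + 5). Shared: x=10. PCs: A@1 B@0 C@3
Step 5: thread A executes A2 (x = 6). Shared: x=6. PCs: A@2 B@0 C@3

Answer: x=6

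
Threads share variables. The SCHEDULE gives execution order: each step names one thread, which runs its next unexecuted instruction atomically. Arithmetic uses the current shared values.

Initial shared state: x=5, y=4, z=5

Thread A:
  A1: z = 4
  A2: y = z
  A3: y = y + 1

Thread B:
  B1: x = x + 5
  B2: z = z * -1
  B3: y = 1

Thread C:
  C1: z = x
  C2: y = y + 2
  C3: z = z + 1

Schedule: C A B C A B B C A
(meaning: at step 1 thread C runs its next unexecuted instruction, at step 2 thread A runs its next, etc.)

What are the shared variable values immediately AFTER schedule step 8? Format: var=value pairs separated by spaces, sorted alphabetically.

Answer: x=10 y=1 z=-3

Derivation:
Step 1: thread C executes C1 (z = x). Shared: x=5 y=4 z=5. PCs: A@0 B@0 C@1
Step 2: thread A executes A1 (z = 4). Shared: x=5 y=4 z=4. PCs: A@1 B@0 C@1
Step 3: thread B executes B1 (x = x + 5). Shared: x=10 y=4 z=4. PCs: A@1 B@1 C@1
Step 4: thread C executes C2 (y = y + 2). Shared: x=10 y=6 z=4. PCs: A@1 B@1 C@2
Step 5: thread A executes A2 (y = z). Shared: x=10 y=4 z=4. PCs: A@2 B@1 C@2
Step 6: thread B executes B2 (z = z * -1). Shared: x=10 y=4 z=-4. PCs: A@2 B@2 C@2
Step 7: thread B executes B3 (y = 1). Shared: x=10 y=1 z=-4. PCs: A@2 B@3 C@2
Step 8: thread C executes C3 (z = z + 1). Shared: x=10 y=1 z=-3. PCs: A@2 B@3 C@3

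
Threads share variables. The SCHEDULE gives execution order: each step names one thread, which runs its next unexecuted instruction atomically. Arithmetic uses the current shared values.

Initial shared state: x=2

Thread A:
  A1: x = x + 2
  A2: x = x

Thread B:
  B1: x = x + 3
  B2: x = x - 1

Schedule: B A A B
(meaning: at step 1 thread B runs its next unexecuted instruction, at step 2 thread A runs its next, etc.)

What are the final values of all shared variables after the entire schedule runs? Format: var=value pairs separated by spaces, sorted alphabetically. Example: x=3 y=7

Step 1: thread B executes B1 (x = x + 3). Shared: x=5. PCs: A@0 B@1
Step 2: thread A executes A1 (x = x + 2). Shared: x=7. PCs: A@1 B@1
Step 3: thread A executes A2 (x = x). Shared: x=7. PCs: A@2 B@1
Step 4: thread B executes B2 (x = x - 1). Shared: x=6. PCs: A@2 B@2

Answer: x=6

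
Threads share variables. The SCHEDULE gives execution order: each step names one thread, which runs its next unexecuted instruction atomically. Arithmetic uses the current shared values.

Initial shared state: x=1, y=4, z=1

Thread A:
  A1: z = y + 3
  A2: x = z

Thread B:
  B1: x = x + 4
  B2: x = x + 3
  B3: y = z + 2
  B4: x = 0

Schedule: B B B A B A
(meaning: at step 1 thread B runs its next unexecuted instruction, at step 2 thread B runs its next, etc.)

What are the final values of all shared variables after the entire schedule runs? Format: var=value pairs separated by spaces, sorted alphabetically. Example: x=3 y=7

Step 1: thread B executes B1 (x = x + 4). Shared: x=5 y=4 z=1. PCs: A@0 B@1
Step 2: thread B executes B2 (x = x + 3). Shared: x=8 y=4 z=1. PCs: A@0 B@2
Step 3: thread B executes B3 (y = z + 2). Shared: x=8 y=3 z=1. PCs: A@0 B@3
Step 4: thread A executes A1 (z = y + 3). Shared: x=8 y=3 z=6. PCs: A@1 B@3
Step 5: thread B executes B4 (x = 0). Shared: x=0 y=3 z=6. PCs: A@1 B@4
Step 6: thread A executes A2 (x = z). Shared: x=6 y=3 z=6. PCs: A@2 B@4

Answer: x=6 y=3 z=6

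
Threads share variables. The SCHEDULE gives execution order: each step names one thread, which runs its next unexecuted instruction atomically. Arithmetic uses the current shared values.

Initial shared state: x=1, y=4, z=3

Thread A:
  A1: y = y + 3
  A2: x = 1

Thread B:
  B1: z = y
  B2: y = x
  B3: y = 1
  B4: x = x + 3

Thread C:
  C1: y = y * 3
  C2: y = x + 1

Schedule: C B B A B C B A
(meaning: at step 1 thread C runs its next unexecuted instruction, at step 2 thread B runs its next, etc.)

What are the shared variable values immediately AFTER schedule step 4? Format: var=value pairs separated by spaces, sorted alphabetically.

Step 1: thread C executes C1 (y = y * 3). Shared: x=1 y=12 z=3. PCs: A@0 B@0 C@1
Step 2: thread B executes B1 (z = y). Shared: x=1 y=12 z=12. PCs: A@0 B@1 C@1
Step 3: thread B executes B2 (y = x). Shared: x=1 y=1 z=12. PCs: A@0 B@2 C@1
Step 4: thread A executes A1 (y = y + 3). Shared: x=1 y=4 z=12. PCs: A@1 B@2 C@1

Answer: x=1 y=4 z=12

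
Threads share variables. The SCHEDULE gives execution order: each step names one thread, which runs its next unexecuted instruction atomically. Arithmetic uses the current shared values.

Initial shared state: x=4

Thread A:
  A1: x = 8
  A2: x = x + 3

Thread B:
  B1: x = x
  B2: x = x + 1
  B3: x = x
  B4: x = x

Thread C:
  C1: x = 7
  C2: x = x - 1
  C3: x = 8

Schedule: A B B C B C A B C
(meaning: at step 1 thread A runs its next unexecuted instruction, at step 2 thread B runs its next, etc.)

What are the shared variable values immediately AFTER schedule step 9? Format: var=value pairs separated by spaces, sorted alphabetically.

Step 1: thread A executes A1 (x = 8). Shared: x=8. PCs: A@1 B@0 C@0
Step 2: thread B executes B1 (x = x). Shared: x=8. PCs: A@1 B@1 C@0
Step 3: thread B executes B2 (x = x + 1). Shared: x=9. PCs: A@1 B@2 C@0
Step 4: thread C executes C1 (x = 7). Shared: x=7. PCs: A@1 B@2 C@1
Step 5: thread B executes B3 (x = x). Shared: x=7. PCs: A@1 B@3 C@1
Step 6: thread C executes C2 (x = x - 1). Shared: x=6. PCs: A@1 B@3 C@2
Step 7: thread A executes A2 (x = x + 3). Shared: x=9. PCs: A@2 B@3 C@2
Step 8: thread B executes B4 (x = x). Shared: x=9. PCs: A@2 B@4 C@2
Step 9: thread C executes C3 (x = 8). Shared: x=8. PCs: A@2 B@4 C@3

Answer: x=8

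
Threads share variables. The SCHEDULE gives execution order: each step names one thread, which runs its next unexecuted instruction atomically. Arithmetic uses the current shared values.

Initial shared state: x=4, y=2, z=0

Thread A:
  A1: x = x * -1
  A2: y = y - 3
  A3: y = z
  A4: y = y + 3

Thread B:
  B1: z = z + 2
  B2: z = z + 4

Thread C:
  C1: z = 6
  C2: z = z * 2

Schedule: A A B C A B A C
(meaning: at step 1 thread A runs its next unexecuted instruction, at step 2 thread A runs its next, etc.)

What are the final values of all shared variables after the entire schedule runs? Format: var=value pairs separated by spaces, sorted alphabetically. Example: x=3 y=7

Answer: x=-4 y=9 z=20

Derivation:
Step 1: thread A executes A1 (x = x * -1). Shared: x=-4 y=2 z=0. PCs: A@1 B@0 C@0
Step 2: thread A executes A2 (y = y - 3). Shared: x=-4 y=-1 z=0. PCs: A@2 B@0 C@0
Step 3: thread B executes B1 (z = z + 2). Shared: x=-4 y=-1 z=2. PCs: A@2 B@1 C@0
Step 4: thread C executes C1 (z = 6). Shared: x=-4 y=-1 z=6. PCs: A@2 B@1 C@1
Step 5: thread A executes A3 (y = z). Shared: x=-4 y=6 z=6. PCs: A@3 B@1 C@1
Step 6: thread B executes B2 (z = z + 4). Shared: x=-4 y=6 z=10. PCs: A@3 B@2 C@1
Step 7: thread A executes A4 (y = y + 3). Shared: x=-4 y=9 z=10. PCs: A@4 B@2 C@1
Step 8: thread C executes C2 (z = z * 2). Shared: x=-4 y=9 z=20. PCs: A@4 B@2 C@2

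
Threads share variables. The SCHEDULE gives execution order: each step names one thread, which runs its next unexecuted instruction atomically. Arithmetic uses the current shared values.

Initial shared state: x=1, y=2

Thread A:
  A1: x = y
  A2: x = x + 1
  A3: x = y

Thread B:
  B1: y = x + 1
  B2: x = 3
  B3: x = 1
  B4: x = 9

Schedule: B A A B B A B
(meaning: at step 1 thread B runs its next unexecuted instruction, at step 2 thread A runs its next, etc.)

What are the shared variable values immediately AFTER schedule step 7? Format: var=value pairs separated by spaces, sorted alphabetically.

Step 1: thread B executes B1 (y = x + 1). Shared: x=1 y=2. PCs: A@0 B@1
Step 2: thread A executes A1 (x = y). Shared: x=2 y=2. PCs: A@1 B@1
Step 3: thread A executes A2 (x = x + 1). Shared: x=3 y=2. PCs: A@2 B@1
Step 4: thread B executes B2 (x = 3). Shared: x=3 y=2. PCs: A@2 B@2
Step 5: thread B executes B3 (x = 1). Shared: x=1 y=2. PCs: A@2 B@3
Step 6: thread A executes A3 (x = y). Shared: x=2 y=2. PCs: A@3 B@3
Step 7: thread B executes B4 (x = 9). Shared: x=9 y=2. PCs: A@3 B@4

Answer: x=9 y=2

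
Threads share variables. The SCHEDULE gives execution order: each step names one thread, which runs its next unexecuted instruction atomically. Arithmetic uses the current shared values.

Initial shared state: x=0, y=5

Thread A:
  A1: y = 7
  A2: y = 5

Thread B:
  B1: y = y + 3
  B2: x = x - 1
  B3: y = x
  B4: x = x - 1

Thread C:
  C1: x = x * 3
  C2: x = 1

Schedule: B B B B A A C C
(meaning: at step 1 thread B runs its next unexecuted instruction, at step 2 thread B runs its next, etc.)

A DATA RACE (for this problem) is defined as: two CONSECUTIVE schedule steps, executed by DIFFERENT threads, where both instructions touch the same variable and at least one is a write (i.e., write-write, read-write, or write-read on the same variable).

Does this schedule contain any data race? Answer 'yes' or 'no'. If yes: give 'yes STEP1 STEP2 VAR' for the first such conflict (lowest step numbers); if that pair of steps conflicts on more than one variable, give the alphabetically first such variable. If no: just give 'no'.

Answer: no

Derivation:
Steps 1,2: same thread (B). No race.
Steps 2,3: same thread (B). No race.
Steps 3,4: same thread (B). No race.
Steps 4,5: B(r=x,w=x) vs A(r=-,w=y). No conflict.
Steps 5,6: same thread (A). No race.
Steps 6,7: A(r=-,w=y) vs C(r=x,w=x). No conflict.
Steps 7,8: same thread (C). No race.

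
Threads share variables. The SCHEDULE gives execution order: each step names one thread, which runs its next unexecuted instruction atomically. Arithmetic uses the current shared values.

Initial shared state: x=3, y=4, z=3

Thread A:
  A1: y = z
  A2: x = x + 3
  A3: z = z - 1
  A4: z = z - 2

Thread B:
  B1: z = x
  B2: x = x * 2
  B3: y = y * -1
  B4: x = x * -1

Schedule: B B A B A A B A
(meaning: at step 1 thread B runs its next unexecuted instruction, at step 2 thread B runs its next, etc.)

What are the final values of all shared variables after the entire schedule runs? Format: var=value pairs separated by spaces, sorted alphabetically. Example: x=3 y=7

Step 1: thread B executes B1 (z = x). Shared: x=3 y=4 z=3. PCs: A@0 B@1
Step 2: thread B executes B2 (x = x * 2). Shared: x=6 y=4 z=3. PCs: A@0 B@2
Step 3: thread A executes A1 (y = z). Shared: x=6 y=3 z=3. PCs: A@1 B@2
Step 4: thread B executes B3 (y = y * -1). Shared: x=6 y=-3 z=3. PCs: A@1 B@3
Step 5: thread A executes A2 (x = x + 3). Shared: x=9 y=-3 z=3. PCs: A@2 B@3
Step 6: thread A executes A3 (z = z - 1). Shared: x=9 y=-3 z=2. PCs: A@3 B@3
Step 7: thread B executes B4 (x = x * -1). Shared: x=-9 y=-3 z=2. PCs: A@3 B@4
Step 8: thread A executes A4 (z = z - 2). Shared: x=-9 y=-3 z=0. PCs: A@4 B@4

Answer: x=-9 y=-3 z=0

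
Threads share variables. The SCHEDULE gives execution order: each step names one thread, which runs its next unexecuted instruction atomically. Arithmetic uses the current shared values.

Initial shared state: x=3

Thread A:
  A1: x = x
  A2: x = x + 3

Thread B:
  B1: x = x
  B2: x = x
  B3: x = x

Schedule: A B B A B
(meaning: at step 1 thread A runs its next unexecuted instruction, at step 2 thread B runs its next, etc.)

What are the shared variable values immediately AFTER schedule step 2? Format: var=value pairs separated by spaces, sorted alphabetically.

Step 1: thread A executes A1 (x = x). Shared: x=3. PCs: A@1 B@0
Step 2: thread B executes B1 (x = x). Shared: x=3. PCs: A@1 B@1

Answer: x=3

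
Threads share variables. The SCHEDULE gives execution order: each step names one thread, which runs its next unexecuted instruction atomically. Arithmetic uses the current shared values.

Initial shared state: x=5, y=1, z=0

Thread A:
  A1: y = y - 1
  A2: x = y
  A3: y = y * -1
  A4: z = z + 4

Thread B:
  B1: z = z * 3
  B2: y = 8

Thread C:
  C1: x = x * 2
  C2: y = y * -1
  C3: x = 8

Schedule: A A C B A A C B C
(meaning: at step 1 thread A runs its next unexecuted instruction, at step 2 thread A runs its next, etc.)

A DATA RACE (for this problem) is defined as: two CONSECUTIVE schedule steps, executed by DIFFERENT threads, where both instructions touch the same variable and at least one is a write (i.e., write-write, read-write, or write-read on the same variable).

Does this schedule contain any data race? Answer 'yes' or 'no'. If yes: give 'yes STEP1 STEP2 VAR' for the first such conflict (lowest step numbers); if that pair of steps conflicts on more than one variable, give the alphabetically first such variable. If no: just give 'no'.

Answer: yes 2 3 x

Derivation:
Steps 1,2: same thread (A). No race.
Steps 2,3: A(x = y) vs C(x = x * 2). RACE on x (W-W).
Steps 3,4: C(r=x,w=x) vs B(r=z,w=z). No conflict.
Steps 4,5: B(r=z,w=z) vs A(r=y,w=y). No conflict.
Steps 5,6: same thread (A). No race.
Steps 6,7: A(r=z,w=z) vs C(r=y,w=y). No conflict.
Steps 7,8: C(y = y * -1) vs B(y = 8). RACE on y (W-W).
Steps 8,9: B(r=-,w=y) vs C(r=-,w=x). No conflict.
First conflict at steps 2,3.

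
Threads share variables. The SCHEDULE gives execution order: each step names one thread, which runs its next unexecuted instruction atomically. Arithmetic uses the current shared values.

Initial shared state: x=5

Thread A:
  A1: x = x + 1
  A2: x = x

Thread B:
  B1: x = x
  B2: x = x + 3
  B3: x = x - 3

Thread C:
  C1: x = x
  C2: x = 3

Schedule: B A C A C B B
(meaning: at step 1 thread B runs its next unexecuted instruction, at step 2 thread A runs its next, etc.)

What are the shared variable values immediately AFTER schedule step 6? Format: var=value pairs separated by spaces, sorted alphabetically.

Step 1: thread B executes B1 (x = x). Shared: x=5. PCs: A@0 B@1 C@0
Step 2: thread A executes A1 (x = x + 1). Shared: x=6. PCs: A@1 B@1 C@0
Step 3: thread C executes C1 (x = x). Shared: x=6. PCs: A@1 B@1 C@1
Step 4: thread A executes A2 (x = x). Shared: x=6. PCs: A@2 B@1 C@1
Step 5: thread C executes C2 (x = 3). Shared: x=3. PCs: A@2 B@1 C@2
Step 6: thread B executes B2 (x = x + 3). Shared: x=6. PCs: A@2 B@2 C@2

Answer: x=6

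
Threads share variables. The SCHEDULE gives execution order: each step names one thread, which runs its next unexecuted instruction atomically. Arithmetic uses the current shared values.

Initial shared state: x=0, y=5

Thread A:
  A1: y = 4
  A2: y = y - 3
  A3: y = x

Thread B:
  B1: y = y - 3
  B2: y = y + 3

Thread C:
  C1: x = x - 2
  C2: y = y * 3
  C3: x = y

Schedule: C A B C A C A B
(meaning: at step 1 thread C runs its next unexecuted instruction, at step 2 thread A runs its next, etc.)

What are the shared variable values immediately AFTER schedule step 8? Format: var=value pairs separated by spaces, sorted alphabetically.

Answer: x=0 y=3

Derivation:
Step 1: thread C executes C1 (x = x - 2). Shared: x=-2 y=5. PCs: A@0 B@0 C@1
Step 2: thread A executes A1 (y = 4). Shared: x=-2 y=4. PCs: A@1 B@0 C@1
Step 3: thread B executes B1 (y = y - 3). Shared: x=-2 y=1. PCs: A@1 B@1 C@1
Step 4: thread C executes C2 (y = y * 3). Shared: x=-2 y=3. PCs: A@1 B@1 C@2
Step 5: thread A executes A2 (y = y - 3). Shared: x=-2 y=0. PCs: A@2 B@1 C@2
Step 6: thread C executes C3 (x = y). Shared: x=0 y=0. PCs: A@2 B@1 C@3
Step 7: thread A executes A3 (y = x). Shared: x=0 y=0. PCs: A@3 B@1 C@3
Step 8: thread B executes B2 (y = y + 3). Shared: x=0 y=3. PCs: A@3 B@2 C@3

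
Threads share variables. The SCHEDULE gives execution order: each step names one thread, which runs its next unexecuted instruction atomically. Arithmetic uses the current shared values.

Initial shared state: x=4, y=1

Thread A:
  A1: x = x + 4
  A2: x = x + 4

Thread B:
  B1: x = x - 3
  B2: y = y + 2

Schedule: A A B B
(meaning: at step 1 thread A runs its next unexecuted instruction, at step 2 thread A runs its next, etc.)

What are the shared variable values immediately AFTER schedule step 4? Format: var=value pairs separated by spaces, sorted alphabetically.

Answer: x=9 y=3

Derivation:
Step 1: thread A executes A1 (x = x + 4). Shared: x=8 y=1. PCs: A@1 B@0
Step 2: thread A executes A2 (x = x + 4). Shared: x=12 y=1. PCs: A@2 B@0
Step 3: thread B executes B1 (x = x - 3). Shared: x=9 y=1. PCs: A@2 B@1
Step 4: thread B executes B2 (y = y + 2). Shared: x=9 y=3. PCs: A@2 B@2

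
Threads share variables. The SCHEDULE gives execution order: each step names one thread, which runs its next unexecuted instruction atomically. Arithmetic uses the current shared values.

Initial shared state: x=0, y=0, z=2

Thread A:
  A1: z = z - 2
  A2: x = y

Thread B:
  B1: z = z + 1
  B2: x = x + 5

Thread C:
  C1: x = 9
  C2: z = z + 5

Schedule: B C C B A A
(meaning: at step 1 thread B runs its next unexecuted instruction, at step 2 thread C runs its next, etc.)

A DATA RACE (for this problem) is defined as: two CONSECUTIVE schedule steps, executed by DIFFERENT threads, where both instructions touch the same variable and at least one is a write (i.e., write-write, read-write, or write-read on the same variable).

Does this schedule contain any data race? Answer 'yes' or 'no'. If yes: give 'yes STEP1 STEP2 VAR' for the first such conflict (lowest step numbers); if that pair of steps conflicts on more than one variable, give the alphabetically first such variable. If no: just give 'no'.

Steps 1,2: B(r=z,w=z) vs C(r=-,w=x). No conflict.
Steps 2,3: same thread (C). No race.
Steps 3,4: C(r=z,w=z) vs B(r=x,w=x). No conflict.
Steps 4,5: B(r=x,w=x) vs A(r=z,w=z). No conflict.
Steps 5,6: same thread (A). No race.

Answer: no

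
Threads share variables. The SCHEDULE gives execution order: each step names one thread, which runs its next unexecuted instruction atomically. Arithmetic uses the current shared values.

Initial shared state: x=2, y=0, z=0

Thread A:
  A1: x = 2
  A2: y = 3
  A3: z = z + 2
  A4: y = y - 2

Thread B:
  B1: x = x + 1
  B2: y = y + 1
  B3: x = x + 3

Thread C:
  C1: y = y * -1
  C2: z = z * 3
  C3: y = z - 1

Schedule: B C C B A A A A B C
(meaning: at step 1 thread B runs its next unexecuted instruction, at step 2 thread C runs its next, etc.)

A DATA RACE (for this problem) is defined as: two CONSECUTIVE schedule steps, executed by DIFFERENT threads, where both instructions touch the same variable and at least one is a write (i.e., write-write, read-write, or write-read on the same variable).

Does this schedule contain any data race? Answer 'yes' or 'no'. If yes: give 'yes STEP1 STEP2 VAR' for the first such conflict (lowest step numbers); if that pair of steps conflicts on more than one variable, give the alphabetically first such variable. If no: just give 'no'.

Steps 1,2: B(r=x,w=x) vs C(r=y,w=y). No conflict.
Steps 2,3: same thread (C). No race.
Steps 3,4: C(r=z,w=z) vs B(r=y,w=y). No conflict.
Steps 4,5: B(r=y,w=y) vs A(r=-,w=x). No conflict.
Steps 5,6: same thread (A). No race.
Steps 6,7: same thread (A). No race.
Steps 7,8: same thread (A). No race.
Steps 8,9: A(r=y,w=y) vs B(r=x,w=x). No conflict.
Steps 9,10: B(r=x,w=x) vs C(r=z,w=y). No conflict.

Answer: no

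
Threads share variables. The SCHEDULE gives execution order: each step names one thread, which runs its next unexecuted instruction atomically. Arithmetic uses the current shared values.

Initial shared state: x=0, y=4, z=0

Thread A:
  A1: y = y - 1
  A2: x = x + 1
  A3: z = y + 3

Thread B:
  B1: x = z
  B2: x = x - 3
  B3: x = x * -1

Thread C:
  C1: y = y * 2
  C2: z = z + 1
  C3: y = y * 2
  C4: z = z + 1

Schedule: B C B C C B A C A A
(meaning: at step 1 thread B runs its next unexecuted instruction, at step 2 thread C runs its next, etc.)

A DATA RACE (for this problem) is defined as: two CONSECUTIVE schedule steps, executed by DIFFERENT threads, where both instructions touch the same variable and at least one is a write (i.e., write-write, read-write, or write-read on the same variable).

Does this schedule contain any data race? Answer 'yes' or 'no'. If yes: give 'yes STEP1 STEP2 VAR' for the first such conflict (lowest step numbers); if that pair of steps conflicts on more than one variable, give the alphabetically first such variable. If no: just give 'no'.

Answer: no

Derivation:
Steps 1,2: B(r=z,w=x) vs C(r=y,w=y). No conflict.
Steps 2,3: C(r=y,w=y) vs B(r=x,w=x). No conflict.
Steps 3,4: B(r=x,w=x) vs C(r=z,w=z). No conflict.
Steps 4,5: same thread (C). No race.
Steps 5,6: C(r=y,w=y) vs B(r=x,w=x). No conflict.
Steps 6,7: B(r=x,w=x) vs A(r=y,w=y). No conflict.
Steps 7,8: A(r=y,w=y) vs C(r=z,w=z). No conflict.
Steps 8,9: C(r=z,w=z) vs A(r=x,w=x). No conflict.
Steps 9,10: same thread (A). No race.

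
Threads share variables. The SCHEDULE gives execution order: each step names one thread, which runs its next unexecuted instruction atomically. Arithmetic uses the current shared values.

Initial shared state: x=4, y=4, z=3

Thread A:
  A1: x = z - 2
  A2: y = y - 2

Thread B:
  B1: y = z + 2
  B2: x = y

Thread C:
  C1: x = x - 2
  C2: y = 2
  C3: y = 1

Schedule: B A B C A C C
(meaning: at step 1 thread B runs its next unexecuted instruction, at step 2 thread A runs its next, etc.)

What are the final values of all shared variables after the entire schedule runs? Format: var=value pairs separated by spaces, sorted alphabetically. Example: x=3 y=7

Step 1: thread B executes B1 (y = z + 2). Shared: x=4 y=5 z=3. PCs: A@0 B@1 C@0
Step 2: thread A executes A1 (x = z - 2). Shared: x=1 y=5 z=3. PCs: A@1 B@1 C@0
Step 3: thread B executes B2 (x = y). Shared: x=5 y=5 z=3. PCs: A@1 B@2 C@0
Step 4: thread C executes C1 (x = x - 2). Shared: x=3 y=5 z=3. PCs: A@1 B@2 C@1
Step 5: thread A executes A2 (y = y - 2). Shared: x=3 y=3 z=3. PCs: A@2 B@2 C@1
Step 6: thread C executes C2 (y = 2). Shared: x=3 y=2 z=3. PCs: A@2 B@2 C@2
Step 7: thread C executes C3 (y = 1). Shared: x=3 y=1 z=3. PCs: A@2 B@2 C@3

Answer: x=3 y=1 z=3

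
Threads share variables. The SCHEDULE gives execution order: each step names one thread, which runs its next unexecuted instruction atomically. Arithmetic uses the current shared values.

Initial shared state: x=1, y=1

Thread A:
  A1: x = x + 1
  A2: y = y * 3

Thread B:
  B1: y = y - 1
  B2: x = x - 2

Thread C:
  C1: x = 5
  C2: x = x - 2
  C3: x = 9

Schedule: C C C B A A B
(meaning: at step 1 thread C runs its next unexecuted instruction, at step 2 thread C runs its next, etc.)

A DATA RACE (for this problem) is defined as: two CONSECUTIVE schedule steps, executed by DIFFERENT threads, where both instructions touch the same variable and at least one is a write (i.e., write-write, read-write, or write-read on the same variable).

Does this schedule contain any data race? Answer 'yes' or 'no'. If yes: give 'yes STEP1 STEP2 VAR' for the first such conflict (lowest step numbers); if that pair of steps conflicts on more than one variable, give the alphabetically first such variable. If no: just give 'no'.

Answer: no

Derivation:
Steps 1,2: same thread (C). No race.
Steps 2,3: same thread (C). No race.
Steps 3,4: C(r=-,w=x) vs B(r=y,w=y). No conflict.
Steps 4,5: B(r=y,w=y) vs A(r=x,w=x). No conflict.
Steps 5,6: same thread (A). No race.
Steps 6,7: A(r=y,w=y) vs B(r=x,w=x). No conflict.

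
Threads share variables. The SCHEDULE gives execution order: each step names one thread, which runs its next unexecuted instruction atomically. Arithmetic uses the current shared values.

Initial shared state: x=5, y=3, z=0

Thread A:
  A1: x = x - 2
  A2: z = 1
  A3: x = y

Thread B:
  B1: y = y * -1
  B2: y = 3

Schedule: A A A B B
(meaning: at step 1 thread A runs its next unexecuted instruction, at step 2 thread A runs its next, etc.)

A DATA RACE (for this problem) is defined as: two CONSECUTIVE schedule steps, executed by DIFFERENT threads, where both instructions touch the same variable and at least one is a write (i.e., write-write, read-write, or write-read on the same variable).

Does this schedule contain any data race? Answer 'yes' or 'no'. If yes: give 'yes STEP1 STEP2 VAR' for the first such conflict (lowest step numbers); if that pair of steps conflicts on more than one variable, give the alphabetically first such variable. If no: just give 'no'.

Steps 1,2: same thread (A). No race.
Steps 2,3: same thread (A). No race.
Steps 3,4: A(x = y) vs B(y = y * -1). RACE on y (R-W).
Steps 4,5: same thread (B). No race.
First conflict at steps 3,4.

Answer: yes 3 4 y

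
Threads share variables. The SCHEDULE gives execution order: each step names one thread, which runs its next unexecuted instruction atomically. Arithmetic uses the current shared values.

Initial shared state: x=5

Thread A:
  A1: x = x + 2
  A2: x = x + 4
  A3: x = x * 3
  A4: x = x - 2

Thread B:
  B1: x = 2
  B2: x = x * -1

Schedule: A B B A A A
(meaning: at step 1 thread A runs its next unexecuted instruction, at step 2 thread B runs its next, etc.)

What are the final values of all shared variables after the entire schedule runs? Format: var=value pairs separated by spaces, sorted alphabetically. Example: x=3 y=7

Step 1: thread A executes A1 (x = x + 2). Shared: x=7. PCs: A@1 B@0
Step 2: thread B executes B1 (x = 2). Shared: x=2. PCs: A@1 B@1
Step 3: thread B executes B2 (x = x * -1). Shared: x=-2. PCs: A@1 B@2
Step 4: thread A executes A2 (x = x + 4). Shared: x=2. PCs: A@2 B@2
Step 5: thread A executes A3 (x = x * 3). Shared: x=6. PCs: A@3 B@2
Step 6: thread A executes A4 (x = x - 2). Shared: x=4. PCs: A@4 B@2

Answer: x=4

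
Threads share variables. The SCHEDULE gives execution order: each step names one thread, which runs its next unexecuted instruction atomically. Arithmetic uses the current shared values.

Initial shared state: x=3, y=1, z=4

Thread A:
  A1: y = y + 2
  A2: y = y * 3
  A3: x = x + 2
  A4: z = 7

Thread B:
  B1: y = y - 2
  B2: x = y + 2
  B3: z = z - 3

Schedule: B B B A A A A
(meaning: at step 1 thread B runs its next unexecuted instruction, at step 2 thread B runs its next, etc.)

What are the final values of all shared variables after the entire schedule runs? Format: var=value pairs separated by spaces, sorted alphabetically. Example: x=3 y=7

Answer: x=3 y=3 z=7

Derivation:
Step 1: thread B executes B1 (y = y - 2). Shared: x=3 y=-1 z=4. PCs: A@0 B@1
Step 2: thread B executes B2 (x = y + 2). Shared: x=1 y=-1 z=4. PCs: A@0 B@2
Step 3: thread B executes B3 (z = z - 3). Shared: x=1 y=-1 z=1. PCs: A@0 B@3
Step 4: thread A executes A1 (y = y + 2). Shared: x=1 y=1 z=1. PCs: A@1 B@3
Step 5: thread A executes A2 (y = y * 3). Shared: x=1 y=3 z=1. PCs: A@2 B@3
Step 6: thread A executes A3 (x = x + 2). Shared: x=3 y=3 z=1. PCs: A@3 B@3
Step 7: thread A executes A4 (z = 7). Shared: x=3 y=3 z=7. PCs: A@4 B@3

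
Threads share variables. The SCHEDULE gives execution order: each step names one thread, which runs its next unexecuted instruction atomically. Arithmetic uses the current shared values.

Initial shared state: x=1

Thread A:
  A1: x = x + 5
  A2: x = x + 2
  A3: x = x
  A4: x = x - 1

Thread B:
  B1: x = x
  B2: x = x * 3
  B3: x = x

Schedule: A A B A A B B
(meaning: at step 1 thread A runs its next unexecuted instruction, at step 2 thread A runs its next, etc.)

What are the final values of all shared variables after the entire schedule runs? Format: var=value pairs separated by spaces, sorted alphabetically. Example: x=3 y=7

Step 1: thread A executes A1 (x = x + 5). Shared: x=6. PCs: A@1 B@0
Step 2: thread A executes A2 (x = x + 2). Shared: x=8. PCs: A@2 B@0
Step 3: thread B executes B1 (x = x). Shared: x=8. PCs: A@2 B@1
Step 4: thread A executes A3 (x = x). Shared: x=8. PCs: A@3 B@1
Step 5: thread A executes A4 (x = x - 1). Shared: x=7. PCs: A@4 B@1
Step 6: thread B executes B2 (x = x * 3). Shared: x=21. PCs: A@4 B@2
Step 7: thread B executes B3 (x = x). Shared: x=21. PCs: A@4 B@3

Answer: x=21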